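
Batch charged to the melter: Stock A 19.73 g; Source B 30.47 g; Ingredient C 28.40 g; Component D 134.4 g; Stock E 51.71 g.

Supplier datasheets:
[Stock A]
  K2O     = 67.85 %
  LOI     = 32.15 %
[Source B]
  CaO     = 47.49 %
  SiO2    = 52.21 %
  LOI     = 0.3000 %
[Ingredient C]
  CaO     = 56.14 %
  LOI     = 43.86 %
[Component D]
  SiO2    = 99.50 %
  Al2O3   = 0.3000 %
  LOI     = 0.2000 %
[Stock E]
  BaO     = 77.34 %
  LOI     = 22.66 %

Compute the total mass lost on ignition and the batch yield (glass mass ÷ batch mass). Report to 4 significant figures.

The working math runs at full float precision at each step. Working values appear (rounded to four significant figures) alongside each step; each reported result carries a single rounding — derived quantities (net glass mass, the totals, ignition loss, yield, five oxide percentages) are rebuilt at full float precision from the weighed amounts for 233.8 g of glass as they appear in the problem or the answer.
Each material's LOI contribution:
  Stock A: 19.73 × 0.3215 = 6.343 g
  Source B: 30.47 × 0.003000 = 0.09141 g
  Ingredient C: 28.40 × 0.4386 = 12.46 g
  Component D: 134.4 × 0.002000 = 0.2688 g
  Stock E: 51.71 × 0.2266 = 11.72 g
Total LOI = 30.88 g
Glass = batch − LOI = 264.7 − 30.88 = 233.8 g

LOI loss = 30.88 g; glass = 233.8 g; yield = 88.34%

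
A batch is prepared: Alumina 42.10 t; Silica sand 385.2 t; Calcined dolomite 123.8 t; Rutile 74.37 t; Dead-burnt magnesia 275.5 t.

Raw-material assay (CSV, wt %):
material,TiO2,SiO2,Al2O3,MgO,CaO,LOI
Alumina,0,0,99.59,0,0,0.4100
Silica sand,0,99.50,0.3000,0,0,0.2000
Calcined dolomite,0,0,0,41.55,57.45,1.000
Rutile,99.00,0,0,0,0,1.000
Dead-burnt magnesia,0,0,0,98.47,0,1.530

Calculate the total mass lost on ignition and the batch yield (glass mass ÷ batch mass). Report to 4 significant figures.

Values along the way are printed, rounded to four significant figures, between the steps. Full float precision is carried at all times; each reported number is rounded just once. Derived quantities (ignition loss, net glass mass, yield, the totals, five oxide percentages) are recomputed in full float precision from the batch weights at 893.8 t of glass precisely as stated by either problem or answer.
Per-material ignition loss:
  Alumina: 42.10 × 0.004100 = 0.1726 t
  Silica sand: 385.2 × 0.002000 = 0.7704 t
  Calcined dolomite: 123.8 × 0.01000 = 1.238 t
  Rutile: 74.37 × 0.01000 = 0.7437 t
  Dead-burnt magnesia: 275.5 × 0.01530 = 4.215 t
Total LOI = 7.140 t
Glass = batch − LOI = 901.0 − 7.140 = 893.8 t

LOI loss = 7.140 t; glass = 893.8 t; yield = 99.21%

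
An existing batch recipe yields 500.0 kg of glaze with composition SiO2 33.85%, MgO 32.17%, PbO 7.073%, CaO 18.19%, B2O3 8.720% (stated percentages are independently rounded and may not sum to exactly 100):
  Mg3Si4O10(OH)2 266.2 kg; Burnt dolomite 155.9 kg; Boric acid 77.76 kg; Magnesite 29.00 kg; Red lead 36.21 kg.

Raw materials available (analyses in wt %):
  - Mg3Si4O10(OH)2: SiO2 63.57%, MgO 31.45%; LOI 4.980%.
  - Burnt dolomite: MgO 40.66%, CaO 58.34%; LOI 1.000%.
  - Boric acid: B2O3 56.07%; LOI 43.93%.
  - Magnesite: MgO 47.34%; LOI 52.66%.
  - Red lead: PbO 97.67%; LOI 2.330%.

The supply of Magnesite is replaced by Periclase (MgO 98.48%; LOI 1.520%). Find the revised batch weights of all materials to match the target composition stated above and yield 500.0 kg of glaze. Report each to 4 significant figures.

The intermediate values are printed rounded to 4 significant figures; exact precision is carried at every stage; every reported figure is rounded a single time. All derived quantities, which include the yield, LOI, net glass mass, five oxide percentages, the totals, are recomputed at full precision, as quoted within question or answer, starting from the weights on 500.0 kg of glass.
Per-oxide target masses for 500.0 kg glaze:
  SiO2: 33.85% × 500.0 = 169.2 kg
  MgO: 32.17% × 500.0 = 160.8 kg
  PbO: 7.073% × 500.0 = 35.36 kg
  CaO: 18.19% × 500.0 = 90.95 kg
  B2O3: 8.720% × 500.0 = 43.60 kg
Mass-balance tally per oxide using the reported weights, on the stated basis (sums match the target masses once rounding is allowed for):
  SiO2: 266.2·0.6357 = 169.2 kg (target 169.2 kg)
  MgO: 266.2·0.3145 + 155.9·0.4066 + 13.94·0.9848 = 160.8 kg (target 160.8 kg)
  PbO: 36.21·0.9767 = 35.37 kg (target 35.36 kg)
  CaO: 155.9·0.5834 = 90.95 kg (target 90.95 kg)
  B2O3: 77.76·0.5607 = 43.60 kg (target 43.60 kg)
Glass mass check: the batch minus its LOI: 500.0 kg (targets for the oxides total 500.0 kg; against the stated basis, 500.0 kg — a pure rounding effect).
Batch grand total — Σ batch = 550.0 kg; Σ batch·LOI gives LOI loss = 50.03 kg; as yield: glass ÷ batch → 90.90%.

Revised batch per 500.0 kg glaze:
  Mg3Si4O10(OH)2: 266.2 kg
  Burnt dolomite: 155.9 kg
  Boric acid: 77.76 kg
  Periclase: 13.94 kg
  Red lead: 36.21 kg
Total batch = 550.0 kg; LOI loss = 50.03 kg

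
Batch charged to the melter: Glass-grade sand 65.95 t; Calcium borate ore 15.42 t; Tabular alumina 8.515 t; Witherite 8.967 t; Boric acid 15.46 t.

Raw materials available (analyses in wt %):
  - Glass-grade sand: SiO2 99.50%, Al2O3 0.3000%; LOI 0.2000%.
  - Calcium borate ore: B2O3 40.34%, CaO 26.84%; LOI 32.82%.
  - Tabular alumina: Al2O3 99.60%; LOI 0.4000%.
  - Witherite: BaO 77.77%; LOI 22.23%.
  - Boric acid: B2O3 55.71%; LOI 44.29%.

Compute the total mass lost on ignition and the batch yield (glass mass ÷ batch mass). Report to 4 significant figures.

Intermediates are shown, rounded to four significant digits, across the worked steps; full float precision is held through the solve. Every reported result is rounded once only. All derived quantities, including ignition loss, yield, the five compositions, totals, net glass mass, are re-derived using the weight values at 100.2 t of glass in full precision, exactly as shown in the problem or answer text.
LOI of each material in turn:
  Glass-grade sand: 65.95 × 0.002000 = 0.1319 t
  Calcium borate ore: 15.42 × 0.3282 = 5.061 t
  Tabular alumina: 8.515 × 0.004000 = 0.03406 t
  Witherite: 8.967 × 0.2223 = 1.993 t
  Boric acid: 15.46 × 0.4429 = 6.847 t
Total LOI = 14.07 t
Glass = batch − LOI = 114.3 − 14.07 = 100.2 t

LOI loss = 14.07 t; glass = 100.2 t; yield = 87.69%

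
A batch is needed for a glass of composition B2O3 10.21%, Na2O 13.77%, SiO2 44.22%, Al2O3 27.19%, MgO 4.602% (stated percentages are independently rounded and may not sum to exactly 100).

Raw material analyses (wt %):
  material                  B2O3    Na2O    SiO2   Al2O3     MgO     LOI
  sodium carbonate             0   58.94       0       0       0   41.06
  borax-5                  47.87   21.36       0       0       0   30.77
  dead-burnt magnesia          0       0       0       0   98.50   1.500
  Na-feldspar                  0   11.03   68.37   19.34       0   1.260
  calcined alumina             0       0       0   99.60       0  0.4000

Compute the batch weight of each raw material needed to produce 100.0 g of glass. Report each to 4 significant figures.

Batch per 100.0 g glass:
  sodium carbonate: 3.529 g
  borax-5: 21.33 g
  dead-burnt magnesia: 4.672 g
  Na-feldspar: 64.68 g
  calcined alumina: 14.74 g
Total batch = 109.0 g; LOI loss = 8.956 g; yield = 91.78%

Intermediates appear with 4-significant-digit rounding alongside each step; the whole derivation carries full precision in all steps — each reported number is rounded just once — all derived quantities are carried in full float precision (the yield, totals, ignition loss, glass mass, five oxide percentages) from the batch weights per 100.0 g of glass as they appear in the problem or the answer.
Per-oxide target masses for 100.0 g glass:
  B2O3: 10.21% × 100.0 = 10.21 g
  Na2O: 13.77% × 100.0 = 13.77 g
  SiO2: 44.22% × 100.0 = 44.22 g
  Al2O3: 27.19% × 100.0 = 27.19 g
  MgO: 4.602% × 100.0 = 4.602 g
A balance pass over the oxides, with the batch weights as given, under the basis named above (oxide sums agree with the targets given rounding of the digits):
  B2O3: 21.33·0.4787 = 10.21 g (target 10.21 g)
  Na2O: 3.529·0.5894 + 21.33·0.2136 + 64.68·0.1103 = 13.77 g (target 13.77 g)
  SiO2: 64.68·0.6837 = 44.22 g (target 44.22 g)
  Al2O3: 64.68·0.1934 + 14.74·0.9960 = 27.19 g (target 27.19 g)
  MgO: 4.672·0.9850 = 4.602 g (target 4.602 g)
Glass-mass bookkeeping: total charge less LOI = 99.99 g (the targets, summed, come to 99.99 g; with the basis standing at 100.0 g — gaps are rounding artifacts).
Total batch = Σ batch = 109.0 g; LOI loss = Σ batch·LOI = 8.956 g; yield: glass divided by total = 91.78%.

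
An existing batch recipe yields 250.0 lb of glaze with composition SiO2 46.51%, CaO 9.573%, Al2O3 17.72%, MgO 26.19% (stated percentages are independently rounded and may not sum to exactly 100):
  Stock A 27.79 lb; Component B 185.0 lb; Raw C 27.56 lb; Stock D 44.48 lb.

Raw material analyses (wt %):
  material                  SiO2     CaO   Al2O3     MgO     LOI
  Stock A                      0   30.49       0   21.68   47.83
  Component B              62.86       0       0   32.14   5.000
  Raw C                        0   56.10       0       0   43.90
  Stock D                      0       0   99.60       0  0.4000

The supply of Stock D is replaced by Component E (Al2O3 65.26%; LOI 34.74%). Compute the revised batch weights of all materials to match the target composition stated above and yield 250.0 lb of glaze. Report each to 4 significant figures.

Revised batch per 250.0 lb glaze:
  Stock A: 27.79 lb
  Component B: 185.0 lb
  Raw C: 27.56 lb
  Component E: 67.88 lb
Total batch = 308.2 lb; LOI loss = 58.22 lb

The intermediate values are displayed rounded to four significant figures in the working; exact precision is kept from first step to last — every reported number is rounded just once — derived quantities, including glass mass, totals, the yield, LOI, four oxide percentages, are re-derived from the batch weights on 250.0 lb of glass at full float precision as set out in the problem or answer text.
Per-oxide target masses for 250.0 lb glaze:
  SiO2: 46.51% × 250.0 = 116.3 lb
  CaO: 9.573% × 250.0 = 23.93 lb
  Al2O3: 17.72% × 250.0 = 44.30 lb
  MgO: 26.19% × 250.0 = 65.47 lb
Oxide-by-oxide audit on the weights just shown, per the basis as stated (sums match the target masses net of answer rounding effects):
  SiO2: 185.0·0.6286 = 116.3 lb (target 116.3 lb)
  CaO: 27.79·0.3049 + 27.56·0.5610 = 23.93 lb (target 23.93 lb)
  Al2O3: 67.88·0.6526 = 44.30 lb (target 44.30 lb)
  MgO: 27.79·0.2168 + 185.0·0.3214 = 65.48 lb (target 65.47 lb)
The glass-mass cross-check: batch Σ − ignition loss = 250.0 lb (per-oxide target masses sum to 250.0 lb; against the stated basis, 250.0 lb — a pure rounding effect).
Batch total: Σ batch = 308.2 lb; LOI removed, Σ of batch·LOI: 58.22 lb; the yield ratio, glass ÷ batch: 81.11%.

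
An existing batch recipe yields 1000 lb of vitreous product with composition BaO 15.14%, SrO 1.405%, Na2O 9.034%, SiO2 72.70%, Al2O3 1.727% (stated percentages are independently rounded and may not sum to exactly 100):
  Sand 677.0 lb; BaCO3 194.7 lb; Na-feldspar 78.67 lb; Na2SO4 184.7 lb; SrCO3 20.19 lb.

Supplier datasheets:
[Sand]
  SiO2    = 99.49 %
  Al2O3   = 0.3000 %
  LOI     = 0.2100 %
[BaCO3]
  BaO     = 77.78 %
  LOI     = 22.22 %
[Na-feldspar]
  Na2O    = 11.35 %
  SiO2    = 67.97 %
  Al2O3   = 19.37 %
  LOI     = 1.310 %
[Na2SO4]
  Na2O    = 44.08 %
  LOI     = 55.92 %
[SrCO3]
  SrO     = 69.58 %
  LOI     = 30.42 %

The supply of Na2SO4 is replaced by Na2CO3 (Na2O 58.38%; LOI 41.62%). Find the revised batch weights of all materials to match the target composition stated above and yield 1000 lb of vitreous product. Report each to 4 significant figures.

The whole derivation carries exact precision all the way through; the intermediate values are shown rounded to 4 significant figures as written — each reported result carries a single rounding — all derived quantities (the five compositions, net glass mass, ignition loss, yield, the totals) are computed in full float precision using the weight values on 1000 lb of glass as written in either problem or answer.
Oxide mass targets, per 1000 lb vitreous product:
  BaO: 15.14% × 1000 = 151.4 lb
  SrO: 1.405% × 1000 = 14.05 lb
  Na2O: 9.034% × 1000 = 90.34 lb
  SiO2: 72.70% × 1000 = 727.0 lb
  Al2O3: 1.727% × 1000 = 17.27 lb
Mass-balance tally per oxide working from each reported weight, for the quoted basis mass (every target is met by its sum within answer rounding):
  BaO: 194.7·0.7778 = 151.4 lb (target 151.4 lb)
  SrO: 20.19·0.6958 = 14.05 lb (target 14.05 lb)
  Na2O: 78.67·0.1135 + 139.4·0.5838 = 90.31 lb (target 90.34 lb)
  SiO2: 677.0·0.9949 + 78.67·0.6797 = 727.0 lb (target 727.0 lb)
  Al2O3: 677.0·0.003000 + 78.67·0.1937 = 17.27 lb (target 17.27 lb)
Auditing the glass mass value: the batch minus its LOI: 1000 lb (targets for the oxides total 1000 lb; against the stated basis, 1000 lb — differing by rounding only).
Batch grand total — Σ batch = 1110 lb; loss to ignition Σ batch·LOI = 109.9 lb; yield, glass over the total, = 90.10%.

Revised batch per 1000 lb vitreous product:
  Sand: 677.0 lb
  BaCO3: 194.7 lb
  Na-feldspar: 78.67 lb
  Na2CO3: 139.4 lb
  SrCO3: 20.19 lb
Total batch = 1110 lb; LOI loss = 109.9 lb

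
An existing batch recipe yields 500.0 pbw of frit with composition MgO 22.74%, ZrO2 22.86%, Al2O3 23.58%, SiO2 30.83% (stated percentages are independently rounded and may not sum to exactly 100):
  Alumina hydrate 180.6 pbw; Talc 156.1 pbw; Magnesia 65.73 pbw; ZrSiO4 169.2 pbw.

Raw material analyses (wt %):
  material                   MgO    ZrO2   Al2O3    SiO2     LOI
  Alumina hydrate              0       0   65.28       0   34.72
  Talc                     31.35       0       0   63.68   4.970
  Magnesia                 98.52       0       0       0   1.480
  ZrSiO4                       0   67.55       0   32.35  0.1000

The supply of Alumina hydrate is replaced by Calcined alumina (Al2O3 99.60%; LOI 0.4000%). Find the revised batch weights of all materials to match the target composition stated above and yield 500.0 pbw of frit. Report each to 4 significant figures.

Revised batch per 500.0 pbw frit:
  Calcined alumina: 118.4 pbw
  Talc: 156.1 pbw
  Magnesia: 65.73 pbw
  ZrSiO4: 169.2 pbw
Total batch = 509.4 pbw; LOI loss = 9.374 pbw

In-progress results are printed, rounded to 4 significant digits, across the worked steps; full float precision is maintained at every stage — each reported number takes just one rounding. All derived quantities (the totals, the four compositions, net glass mass, yield, ignition loss) are rebuilt at full precision using the weight values on 500.0 pbw of glass, exactly as shown in either problem or answer.
Target oxide masses per 500.0 pbw frit:
  MgO: 22.74% × 500.0 = 113.7 pbw
  ZrO2: 22.86% × 500.0 = 114.3 pbw
  Al2O3: 23.58% × 500.0 = 117.9 pbw
  SiO2: 30.83% × 500.0 = 154.2 pbw
Checking each oxide sum using the reported weights, per the basis as stated (oxide sums agree with the targets up to rounding of the answer):
  MgO: 156.1·0.3135 + 65.73·0.9852 = 113.7 pbw (target 113.7 pbw)
  ZrO2: 169.2·0.6755 = 114.3 pbw (target 114.3 pbw)
  Al2O3: 118.4·0.9960 = 117.9 pbw (target 117.9 pbw)
  SiO2: 156.1·0.6368 + 169.2·0.3235 = 154.1 pbw (target 154.2 pbw)
Auditing the glass mass value: the batch minus its LOI: 500.1 pbw (the Σ of target masses is 500.0 pbw; against the stated basis, 500.0 pbw — differing by rounding only).
Batch total: Σ batch = 509.4 pbw; loss to ignition Σ batch·LOI = 9.374 pbw; yield: glass divided by total = 98.16%.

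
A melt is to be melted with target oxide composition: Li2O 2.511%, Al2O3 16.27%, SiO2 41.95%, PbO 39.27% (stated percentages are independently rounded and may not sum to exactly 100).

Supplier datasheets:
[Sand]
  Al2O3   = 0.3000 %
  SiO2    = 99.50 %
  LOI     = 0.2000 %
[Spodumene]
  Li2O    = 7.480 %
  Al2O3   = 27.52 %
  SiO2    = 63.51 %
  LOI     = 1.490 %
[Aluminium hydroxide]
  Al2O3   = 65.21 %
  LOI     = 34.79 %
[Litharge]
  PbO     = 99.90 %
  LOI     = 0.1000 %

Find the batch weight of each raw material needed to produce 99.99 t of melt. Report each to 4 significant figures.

Batch per 99.99 t melt:
  Sand: 20.73 t
  Spodumene: 33.57 t
  Aluminium hydroxide: 10.69 t
  Litharge: 39.31 t
Total batch = 104.3 t; LOI loss = 4.300 t; yield = 95.88%

Working values are shown with 4-significant-figure rounding between the steps. Each numeric step holds exact precision at every stage — every reported figure is rounded once only — derived quantities are recomputed from the weighed amounts on 99.99 t of glass at full float precision (the four compositions, net glass mass, yield, totals, LOI) as given in the problem or the answer.
Per-oxide target masses for 99.99 t melt:
  Li2O: 2.511% × 99.99 = 2.511 t
  Al2O3: 16.27% × 99.99 = 16.27 t
  SiO2: 41.95% × 99.99 = 41.95 t
  PbO: 39.27% × 99.99 = 39.27 t
Checking each oxide sum from the weights as reported, for the quoted basis mass (target by target, the sums agree up to rounding of the answer):
  Li2O: 33.57·0.07480 = 2.511 t (target 2.511 t)
  Al2O3: 20.73·0.003000 + 33.57·0.2752 + 10.69·0.6521 = 16.27 t (target 16.27 t)
  SiO2: 20.73·0.9950 + 33.57·0.6351 = 41.95 t (target 41.95 t)
  PbO: 39.31·0.9990 = 39.27 t (target 39.27 t)
Glass-mass sanity pass: total charge less LOI = 100.0 t (the Σ of target masses is 99.99 t; versus the stated basis of 99.99 t — gaps are rounding artifacts).
Total batch = Σ batch = 104.3 t; the LOI term Σ batch·LOI equals 4.300 t; yield: glass divided by total = 95.88%.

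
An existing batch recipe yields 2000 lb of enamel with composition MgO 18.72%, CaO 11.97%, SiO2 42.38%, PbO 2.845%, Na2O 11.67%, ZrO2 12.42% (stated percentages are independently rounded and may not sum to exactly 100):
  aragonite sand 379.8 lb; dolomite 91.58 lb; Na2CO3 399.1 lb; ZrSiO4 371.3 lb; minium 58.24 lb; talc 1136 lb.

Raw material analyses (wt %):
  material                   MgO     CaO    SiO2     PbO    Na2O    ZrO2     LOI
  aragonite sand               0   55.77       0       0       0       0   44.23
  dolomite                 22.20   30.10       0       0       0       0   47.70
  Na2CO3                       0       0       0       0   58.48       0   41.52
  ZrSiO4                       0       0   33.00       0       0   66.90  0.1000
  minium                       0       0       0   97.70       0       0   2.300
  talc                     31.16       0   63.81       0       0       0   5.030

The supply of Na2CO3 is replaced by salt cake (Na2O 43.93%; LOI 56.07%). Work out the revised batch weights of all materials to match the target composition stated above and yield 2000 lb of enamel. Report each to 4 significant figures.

Revised batch per 2000 lb enamel:
  aragonite sand: 379.8 lb
  dolomite: 91.58 lb
  salt cake: 531.3 lb
  ZrSiO4: 371.3 lb
  minium: 58.24 lb
  talc: 1136 lb
Total batch = 2568 lb; LOI loss = 568.4 lb

Each numeric step maintains full float precision in every operation; rounding to four significant figures extends to each in-between result as shown. Each reported result takes exactly one rounding — derived quantities (the six compositions, totals, yield, glass mass, LOI) are recomputed in full precision starting from the weights per 2000 lb of glass exactly as shown in either problem or answer.
The oxide mass targets at 2000 lb enamel:
  MgO: 18.72% × 2000 = 374.4 lb
  CaO: 11.97% × 2000 = 239.4 lb
  SiO2: 42.38% × 2000 = 847.6 lb
  PbO: 2.845% × 2000 = 56.90 lb
  Na2O: 11.67% × 2000 = 233.4 lb
  ZrO2: 12.42% × 2000 = 248.4 lb
Sums-versus-targets review working from each reported weight, under the basis named above (every target is met by its sum once rounding is allowed for):
  MgO: 91.58·0.2220 + 1136·0.3116 = 374.3 lb (target 374.4 lb)
  CaO: 379.8·0.5577 + 91.58·0.3010 = 239.4 lb (target 239.4 lb)
  SiO2: 371.3·0.3300 + 1136·0.6381 = 847.4 lb (target 847.6 lb)
  PbO: 58.24·0.9770 = 56.90 lb (target 56.90 lb)
  Na2O: 531.3·0.4393 = 233.4 lb (target 233.4 lb)
  ZrO2: 371.3·0.6690 = 248.4 lb (target 248.4 lb)
Glass-mass bookkeeping: Σ batch − LOI loss = 2000 lb (the targets, summed, come to 2000 lb; basis as stated: 2000 lb — differing by rounding only).
Batch grand total — Σ batch = 2568 lb; LOI removed, Σ of batch·LOI: 568.4 lb; the yield ratio, glass ÷ batch: 77.87%.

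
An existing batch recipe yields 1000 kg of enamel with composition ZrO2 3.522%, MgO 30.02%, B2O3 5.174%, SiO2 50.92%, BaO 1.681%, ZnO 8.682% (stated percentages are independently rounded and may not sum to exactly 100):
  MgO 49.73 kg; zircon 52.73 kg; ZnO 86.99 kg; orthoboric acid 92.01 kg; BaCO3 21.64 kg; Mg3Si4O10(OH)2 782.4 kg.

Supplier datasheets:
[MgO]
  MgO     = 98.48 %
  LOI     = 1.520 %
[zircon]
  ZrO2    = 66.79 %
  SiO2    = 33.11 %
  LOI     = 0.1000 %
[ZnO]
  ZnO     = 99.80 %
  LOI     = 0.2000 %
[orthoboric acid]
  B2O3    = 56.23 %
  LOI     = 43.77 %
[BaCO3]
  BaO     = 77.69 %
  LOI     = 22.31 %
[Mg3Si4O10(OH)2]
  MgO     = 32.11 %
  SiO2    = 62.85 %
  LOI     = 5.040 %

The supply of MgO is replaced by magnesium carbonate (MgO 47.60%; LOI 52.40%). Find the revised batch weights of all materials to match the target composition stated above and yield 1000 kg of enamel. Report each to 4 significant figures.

Revised batch per 1000 kg enamel:
  magnesium carbonate: 102.9 kg
  zircon: 52.73 kg
  ZnO: 86.99 kg
  orthoboric acid: 92.01 kg
  BaCO3: 21.64 kg
  Mg3Si4O10(OH)2: 782.4 kg
Total batch = 1139 kg; LOI loss = 138.7 kg

Mid-chain values are displayed, rounded to 4 significant digits, when written out. The whole derivation keeps exact precision throughout — every reported number takes just one rounding; the derived quantities (LOI, the six compositions, glass mass, the totals, the yield) are recomputed from the weighed amounts at 1000 kg of glass in full precision, exactly as printed in question or answer.
Target oxide masses per 1000 kg enamel:
  ZrO2: 3.522% × 1000 = 35.22 kg
  MgO: 30.02% × 1000 = 300.2 kg
  B2O3: 5.174% × 1000 = 51.74 kg
  SiO2: 50.92% × 1000 = 509.2 kg
  BaO: 1.681% × 1000 = 16.81 kg
  ZnO: 8.682% × 1000 = 86.82 kg
Balance tally, oxide-wise, with the batch weights as given, versus the basis set out (delivered sums recover each target modulo rounding of the values):
  ZrO2: 52.73·0.6679 = 35.22 kg (target 35.22 kg)
  MgO: 102.9·0.4760 + 782.4·0.3211 = 300.2 kg (target 300.2 kg)
  B2O3: 92.01·0.5623 = 51.74 kg (target 51.74 kg)
  SiO2: 52.73·0.3311 + 782.4·0.6285 = 509.2 kg (target 509.2 kg)
  BaO: 21.64·0.7769 = 16.81 kg (target 16.81 kg)
  ZnO: 86.99·0.9980 = 86.82 kg (target 86.82 kg)
The glass-mass cross-check: total batch − LOI = 1000 kg (per-oxide target masses sum to 1000 kg; versus the stated basis of 1000 kg — deltas are rounding alone).
Batch total: Σ batch = 1139 kg; loss to ignition Σ batch·LOI = 138.7 kg; yield: glass divided by total = 87.82%.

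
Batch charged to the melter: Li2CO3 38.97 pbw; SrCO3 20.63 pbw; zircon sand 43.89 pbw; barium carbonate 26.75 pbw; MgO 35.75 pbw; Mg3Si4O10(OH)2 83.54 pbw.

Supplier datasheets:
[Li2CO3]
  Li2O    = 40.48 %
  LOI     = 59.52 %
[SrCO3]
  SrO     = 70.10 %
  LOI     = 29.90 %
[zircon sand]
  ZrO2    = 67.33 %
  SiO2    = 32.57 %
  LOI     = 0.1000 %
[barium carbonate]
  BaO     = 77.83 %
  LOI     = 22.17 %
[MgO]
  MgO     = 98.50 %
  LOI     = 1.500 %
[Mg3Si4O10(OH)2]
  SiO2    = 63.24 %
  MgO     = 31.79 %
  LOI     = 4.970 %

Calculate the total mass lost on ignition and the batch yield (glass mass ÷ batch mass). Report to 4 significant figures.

LOI loss = 40.03 pbw; glass = 209.5 pbw; yield = 83.96%

All arithmetic keeps exact precision end to end; intermediates are printed rounded off to 4 significant figures alongside each step — every reported value is rounded a single time; the derived quantities are carried in exact precision (the totals, ignition loss, glass mass, six oxide percentages, the yield) using the weight values at 209.5 pbw of glass, as written in problem or answer.
Ignition loss by material:
  Li2CO3: 38.97 × 0.5952 = 23.19 pbw
  SrCO3: 20.63 × 0.2990 = 6.168 pbw
  zircon sand: 43.89 × 0.001000 = 0.04389 pbw
  barium carbonate: 26.75 × 0.2217 = 5.930 pbw
  MgO: 35.75 × 0.01500 = 0.5363 pbw
  Mg3Si4O10(OH)2: 83.54 × 0.04970 = 4.152 pbw
Total LOI = 40.03 pbw
Glass = batch − LOI = 249.5 − 40.03 = 209.5 pbw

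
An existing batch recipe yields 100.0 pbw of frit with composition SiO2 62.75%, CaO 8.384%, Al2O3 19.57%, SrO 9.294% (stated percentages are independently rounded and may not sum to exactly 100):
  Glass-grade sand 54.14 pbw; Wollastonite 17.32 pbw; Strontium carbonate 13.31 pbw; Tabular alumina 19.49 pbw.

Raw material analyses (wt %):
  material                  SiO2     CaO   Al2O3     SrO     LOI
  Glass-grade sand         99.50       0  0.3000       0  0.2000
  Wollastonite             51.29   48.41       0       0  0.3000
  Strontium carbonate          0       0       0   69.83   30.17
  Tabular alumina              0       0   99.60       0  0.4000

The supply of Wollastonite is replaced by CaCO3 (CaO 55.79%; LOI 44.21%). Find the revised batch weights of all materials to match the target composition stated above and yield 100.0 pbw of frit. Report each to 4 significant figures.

Revised batch per 100.0 pbw frit:
  Glass-grade sand: 63.07 pbw
  CaCO3: 15.03 pbw
  Strontium carbonate: 13.31 pbw
  Tabular alumina: 19.46 pbw
Total batch = 110.9 pbw; LOI loss = 10.86 pbw

The intermediate values are shown, with 4-significant-figure rounding, alongside each step; each numeric step runs at exact precision end to end; a single rounding finalizes every reported figure — derived quantities, including yield, ignition loss, totals, four oxide percentages, net glass mass, are computed from the weighed amounts on 100.0 pbw of glass at exact precision, exactly as printed in question or answer.
Per-oxide target masses for 100.0 pbw frit:
  SiO2: 62.75% × 100.0 = 62.75 pbw
  CaO: 8.384% × 100.0 = 8.384 pbw
  Al2O3: 19.57% × 100.0 = 19.57 pbw
  SrO: 9.294% × 100.0 = 9.294 pbw
Sums-versus-targets review on the weights just shown, under the basis named above (every target is met by its sum modulo rounding of the values):
  SiO2: 63.07·0.9950 = 62.75 pbw (target 62.75 pbw)
  CaO: 15.03·0.5579 = 8.385 pbw (target 8.384 pbw)
  Al2O3: 63.07·0.003000 + 19.46·0.9960 = 19.57 pbw (target 19.57 pbw)
  SrO: 13.31·0.6983 = 9.294 pbw (target 9.294 pbw)
Glass-mass closure: batch total minus LOI = 100.0 pbw (summing oxide targets gives 100.0 pbw; with the basis standing at 100.0 pbw — gaps are rounding artifacts).
Whole-batch sum: Σ batch = 110.9 pbw; ignition loss, Σ(batch × LOI) = 10.86 pbw; yield, glass over the total, = 90.20%.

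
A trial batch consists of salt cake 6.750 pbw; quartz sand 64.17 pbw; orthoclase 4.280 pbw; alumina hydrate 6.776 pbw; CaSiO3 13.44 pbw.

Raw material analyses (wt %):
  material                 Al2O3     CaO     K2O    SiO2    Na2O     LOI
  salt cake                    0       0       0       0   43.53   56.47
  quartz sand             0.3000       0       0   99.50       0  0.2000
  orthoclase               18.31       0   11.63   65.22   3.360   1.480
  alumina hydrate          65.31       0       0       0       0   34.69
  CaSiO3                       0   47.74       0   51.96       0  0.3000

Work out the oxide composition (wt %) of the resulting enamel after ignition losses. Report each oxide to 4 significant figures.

Full precision is kept end to end — mid-chain values are shown, rounded to 4 significant digits, within the worked lines. Each reported value takes just one rounding. Derived quantities are re-derived from the batch weights at 89.02 pbw of glass in exact precision (LOI, five oxide percentages, the yield, totals, net glass mass) as set out in question or answer.
Oxide masses out of the charge:
  Al2O3: 64.17·0.003000 + 4.280·0.1831 + 6.776·0.6531 = 5.402 pbw
  CaO: 13.44·0.4774 = 6.416 pbw
  K2O: 4.280·0.1163 = 0.4978 pbw
  SiO2: 64.17·0.9950 + 4.280·0.6522 + 13.44·0.5196 = 73.62 pbw
  Na2O: 6.750·0.4353 + 4.280·0.03360 = 3.082 pbw
LOI: 6.750·0.5647 + 64.17·0.002000 + 4.280·0.01480 + 6.776·0.3469 + 13.44·0.003000 = 6.394 pbw
batch − LOI leaves glass = 95.42 − 6.394 = 89.02 pbw (the oxide masses sum to this)
oxide / glass × 100 gives the wt %

Glass mass = 89.02 pbw (batch 95.42 − LOI 6.394).
Composition: Al2O3 6.068%, CaO 7.208%, K2O 0.5591%, SiO2 82.70%, Na2O 3.462%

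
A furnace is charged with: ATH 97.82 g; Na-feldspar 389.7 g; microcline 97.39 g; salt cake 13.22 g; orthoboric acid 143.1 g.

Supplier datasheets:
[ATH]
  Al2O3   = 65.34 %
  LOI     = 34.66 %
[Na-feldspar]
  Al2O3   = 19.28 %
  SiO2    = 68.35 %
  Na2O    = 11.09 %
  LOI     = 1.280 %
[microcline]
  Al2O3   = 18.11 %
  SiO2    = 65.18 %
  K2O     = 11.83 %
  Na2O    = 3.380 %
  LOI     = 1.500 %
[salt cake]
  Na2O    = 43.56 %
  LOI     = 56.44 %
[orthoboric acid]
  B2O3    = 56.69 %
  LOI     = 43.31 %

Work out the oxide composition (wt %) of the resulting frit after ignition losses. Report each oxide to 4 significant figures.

Mid-chain values appear with 4-significant-figure rounding within the worked lines — all internal work carries exact precision end to end — every reported value takes a single rounding. The derived quantities (the five compositions, net glass mass, the yield, ignition loss, totals) are computed from the weighed amounts for 631.4 g of glass at exact precision, as given in question or answer.
Oxide masses out of the charge:
  Al2O3: 97.82·0.6534 + 389.7·0.1928 + 97.39·0.1811 = 156.7 g
  B2O3: 143.1·0.5669 = 81.12 g
  SiO2: 389.7·0.6835 + 97.39·0.6518 = 329.8 g
  K2O: 97.39·0.1183 = 11.52 g
  Na2O: 389.7·0.1109 + 97.39·0.03380 + 13.22·0.4356 = 52.27 g
LOI: 97.82·0.3466 + 389.7·0.01280 + 97.39·0.01500 + 13.22·0.5644 + 143.1·0.4331 = 109.8 g
Resulting glass, batch − LOI: 741.2 − 109.8 = 631.4 g (= the summed oxide contributions)
wt % = oxide mass / glass mass × 100

Glass mass = 631.4 g (batch 741.2 − LOI 109.8).
Composition: Al2O3 24.81%, B2O3 12.85%, SiO2 52.24%, K2O 1.825%, Na2O 8.278%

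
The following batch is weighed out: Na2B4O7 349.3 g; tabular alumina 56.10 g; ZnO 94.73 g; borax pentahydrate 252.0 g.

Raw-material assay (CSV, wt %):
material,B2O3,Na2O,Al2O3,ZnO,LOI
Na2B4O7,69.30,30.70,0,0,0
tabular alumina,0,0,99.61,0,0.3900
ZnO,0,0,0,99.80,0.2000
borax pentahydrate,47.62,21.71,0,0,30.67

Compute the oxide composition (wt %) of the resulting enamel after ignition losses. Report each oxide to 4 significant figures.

Mid-chain values appear rounded to four significant digits between the steps. The working math keeps full float precision end to end — each reported figure undergoes a single rounding — the derived quantities are recomputed at exact precision (totals, glass mass, the yield, LOI, four oxide percentages) starting from the weights on 674.4 g of glass as set out in the question or the answer.
Oxide-by-oxide delivered mass:
  B2O3: 349.3·0.6930 + 252.0·0.4762 = 362.1 g
  Na2O: 349.3·0.3070 + 252.0·0.2171 = 161.9 g
  Al2O3: 56.10·0.9961 = 55.88 g
  ZnO: 94.73·0.9980 = 94.54 g
LOI: 56.10·0.003900 + 94.73·0.002000 + 252.0·0.3067 = 77.70 g
Net of LOI, the glass mass = 752.1 − 77.70 = 674.4 g (the oxide masses sum to this)
wt % = 100 × oxide mass / glass mass

Glass mass = 674.4 g (batch 752.1 − LOI 77.70).
Composition: B2O3 53.68%, Na2O 24.01%, Al2O3 8.286%, ZnO 14.02%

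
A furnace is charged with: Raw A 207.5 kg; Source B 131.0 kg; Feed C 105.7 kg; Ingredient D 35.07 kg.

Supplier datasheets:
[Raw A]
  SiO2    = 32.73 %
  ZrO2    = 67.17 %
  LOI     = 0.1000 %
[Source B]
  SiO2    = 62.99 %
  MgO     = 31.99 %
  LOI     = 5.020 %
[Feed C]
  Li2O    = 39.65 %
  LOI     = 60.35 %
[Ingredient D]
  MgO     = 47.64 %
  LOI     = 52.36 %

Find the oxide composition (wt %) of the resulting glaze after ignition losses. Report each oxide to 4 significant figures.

In-progress results appear, with 4-significant-digit rounding, when written out — all internal work runs at full float precision through every step. Exactly one rounding is applied to each reported value. The derived quantities are rebuilt in full float precision (ignition loss, net glass mass, totals, yield, four oxide percentages) from the batch weights per 390.3 kg of glass as given in question or answer.
Per-oxide mass from batch:
  Li2O: 105.7·0.3965 = 41.91 kg
  SiO2: 207.5·0.3273 + 131.0·0.6299 = 150.4 kg
  MgO: 131.0·0.3199 + 35.07·0.4764 = 58.61 kg
  ZrO2: 207.5·0.6717 = 139.4 kg
LOI: 207.5·0.001000 + 131.0·0.05020 + 105.7·0.6035 + 35.07·0.5236 = 88.94 kg
Glass mass = batch − LOI = 479.3 − 88.94 = 390.3 kg (matching Σ of the oxides)
wt % = oxide mass / glass mass × 100

Glass mass = 390.3 kg (batch 479.3 − LOI 88.94).
Composition: Li2O 10.74%, SiO2 38.54%, MgO 15.02%, ZrO2 35.71%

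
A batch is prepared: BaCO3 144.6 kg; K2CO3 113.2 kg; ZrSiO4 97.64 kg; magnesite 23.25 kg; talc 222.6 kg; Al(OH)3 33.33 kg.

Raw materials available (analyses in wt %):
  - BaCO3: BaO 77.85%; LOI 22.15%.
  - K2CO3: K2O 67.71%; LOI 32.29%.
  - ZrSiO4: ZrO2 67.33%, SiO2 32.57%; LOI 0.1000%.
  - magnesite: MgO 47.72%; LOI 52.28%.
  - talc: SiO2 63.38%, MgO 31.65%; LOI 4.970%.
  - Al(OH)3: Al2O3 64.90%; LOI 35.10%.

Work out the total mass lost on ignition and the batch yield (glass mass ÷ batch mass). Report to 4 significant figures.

Mid-chain values are shown, rounded to four significant digits, at each printed step — all arithmetic maintains full float precision at each step; each reported result is rounded a single time; all derived quantities are re-derived in exact precision (net glass mass, the six compositions, ignition loss, the yield, the totals) starting from the weights for 531.0 kg of glass exactly as shown in problem or answer.
Each material's LOI contribution:
  BaCO3: 144.6 × 0.2215 = 32.03 kg
  K2CO3: 113.2 × 0.3229 = 36.55 kg
  ZrSiO4: 97.64 × 0.001000 = 0.09764 kg
  magnesite: 23.25 × 0.5228 = 12.16 kg
  talc: 222.6 × 0.04970 = 11.06 kg
  Al(OH)3: 33.33 × 0.3510 = 11.70 kg
Total LOI = 103.6 kg
Glass = batch − LOI = 634.6 − 103.6 = 531.0 kg

LOI loss = 103.6 kg; glass = 531.0 kg; yield = 83.68%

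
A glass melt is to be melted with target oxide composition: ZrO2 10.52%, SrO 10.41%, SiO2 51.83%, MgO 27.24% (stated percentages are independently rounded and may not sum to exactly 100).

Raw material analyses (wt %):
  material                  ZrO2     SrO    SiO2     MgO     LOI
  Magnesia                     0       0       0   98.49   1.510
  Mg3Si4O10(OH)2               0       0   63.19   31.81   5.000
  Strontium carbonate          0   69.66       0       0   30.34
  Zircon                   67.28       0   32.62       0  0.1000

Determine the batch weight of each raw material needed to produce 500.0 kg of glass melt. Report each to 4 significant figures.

Batch per 500.0 kg glass melt:
  Magnesia: 18.87 kg
  Mg3Si4O10(OH)2: 369.8 kg
  Strontium carbonate: 74.72 kg
  Zircon: 78.18 kg
Total batch = 541.6 kg; LOI loss = 41.52 kg; yield = 92.33%

Mid-chain values are shown (rounded to 4 significant digits) in the working — each numeric step keeps full precision through the solve. Every reported number is rounded exactly once — derived quantities, including LOI, glass mass, totals, the yield, four oxide percentages, are carried from the batch weights at 500.0 kg of glass in full float precision as they appear in problem or answer.
Target masses of each oxide per 500.0 kg glass melt:
  ZrO2: 10.52% × 500.0 = 52.60 kg
  SrO: 10.41% × 500.0 = 52.05 kg
  SiO2: 51.83% × 500.0 = 259.2 kg
  MgO: 27.24% × 500.0 = 136.2 kg
Per-oxide balance check on the weights just shown, for the quoted basis mass (every target is met by its sum once rounding is allowed for):
  ZrO2: 78.18·0.6728 = 52.60 kg (target 52.60 kg)
  SrO: 74.72·0.6966 = 52.05 kg (target 52.05 kg)
  SiO2: 369.8·0.6319 + 78.18·0.3262 = 259.2 kg (target 259.2 kg)
  MgO: 18.87·0.9849 + 369.8·0.3181 = 136.2 kg (target 136.2 kg)
Consistency of the glass mass: total charge less LOI = 500.0 kg (the Σ of target masses is 500.0 kg; basis as stated: 500.0 kg — rounding explains the deltas).
Whole-batch sum: Σ batch = 541.6 kg; LOI removed, Σ of batch·LOI: 41.52 kg; glass ÷ batch gives a yield of 92.33%.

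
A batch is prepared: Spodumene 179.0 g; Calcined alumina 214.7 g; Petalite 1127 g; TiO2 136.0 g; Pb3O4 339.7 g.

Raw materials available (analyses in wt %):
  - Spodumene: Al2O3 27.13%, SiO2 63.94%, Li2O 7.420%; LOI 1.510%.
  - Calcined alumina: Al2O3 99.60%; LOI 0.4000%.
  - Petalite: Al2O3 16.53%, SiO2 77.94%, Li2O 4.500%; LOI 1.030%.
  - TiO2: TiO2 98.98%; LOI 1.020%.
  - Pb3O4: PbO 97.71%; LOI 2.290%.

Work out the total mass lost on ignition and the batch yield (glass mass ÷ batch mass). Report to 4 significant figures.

LOI loss = 24.34 g; glass = 1972 g; yield = 98.78%

The whole derivation keeps full float precision at all times. Intermediates are shown with 4-significant-figure rounding across the worked steps. Every reported value is rounded just once. All derived quantities (the five compositions, glass mass, LOI, the totals, yield) are re-derived from the batch weights for 1972 g of glass at full float precision as written in either problem or answer.
Per-material ignition loss:
  Spodumene: 179.0 × 0.01510 = 2.703 g
  Calcined alumina: 214.7 × 0.004000 = 0.8588 g
  Petalite: 1127 × 0.01030 = 11.61 g
  TiO2: 136.0 × 0.01020 = 1.387 g
  Pb3O4: 339.7 × 0.02290 = 7.779 g
Total LOI = 24.34 g
Glass = batch − LOI = 1996 − 24.34 = 1972 g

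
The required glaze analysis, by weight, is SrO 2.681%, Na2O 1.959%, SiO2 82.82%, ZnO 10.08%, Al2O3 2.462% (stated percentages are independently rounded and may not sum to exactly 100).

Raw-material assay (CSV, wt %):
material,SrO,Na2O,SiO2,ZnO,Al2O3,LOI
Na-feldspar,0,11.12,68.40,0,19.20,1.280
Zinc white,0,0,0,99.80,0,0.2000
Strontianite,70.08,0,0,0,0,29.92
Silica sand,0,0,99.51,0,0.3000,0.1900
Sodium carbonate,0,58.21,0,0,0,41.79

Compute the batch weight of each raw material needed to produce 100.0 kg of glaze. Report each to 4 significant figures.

Batch per 100.0 kg glaze:
  Na-feldspar: 11.65 kg
  Zinc white: 10.10 kg
  Strontianite: 3.826 kg
  Silica sand: 75.22 kg
  Sodium carbonate: 1.140 kg
Total batch = 101.9 kg; LOI loss = 1.933 kg; yield = 98.10%

Working values appear, rounded to 4 significant digits, as written — each numeric step maintains full float precision at all times — every reported result takes exactly one rounding. All derived quantities (the totals, glass mass, LOI, the yield, the five compositions) are carried in full float precision from the batch weights at 100.0 kg of glass, exactly as printed in problem or answer.
Oxide mass targets, per 100.0 kg glaze:
  SrO: 2.681% × 100.0 = 2.681 kg
  Na2O: 1.959% × 100.0 = 1.959 kg
  SiO2: 82.82% × 100.0 = 82.82 kg
  ZnO: 10.08% × 100.0 = 10.08 kg
  Al2O3: 2.462% × 100.0 = 2.462 kg
Checking each oxide sum working from each reported weight, for the quoted basis mass (every target is met by its sum modulo rounding of the values):
  SrO: 3.826·0.7008 = 2.681 kg (target 2.681 kg)
  Na2O: 11.65·0.1112 + 1.140·0.5821 = 1.959 kg (target 1.959 kg)
  SiO2: 11.65·0.6840 + 75.22·0.9951 = 82.82 kg (target 82.82 kg)
  ZnO: 10.10·0.9980 = 10.08 kg (target 10.08 kg)
  Al2O3: 11.65·0.1920 + 75.22·0.003000 = 2.462 kg (target 2.462 kg)
Auditing the glass mass value: whole batch net of LOI = 100.0 kg (oxide target masses add up to 100.0 kg; with the basis standing at 100.0 kg — differing by rounding only).
Adding the batch up: Σ batch = 101.9 kg; LOI loss = Σ batch·LOI = 1.933 kg; glass ÷ batch gives a yield of 98.10%.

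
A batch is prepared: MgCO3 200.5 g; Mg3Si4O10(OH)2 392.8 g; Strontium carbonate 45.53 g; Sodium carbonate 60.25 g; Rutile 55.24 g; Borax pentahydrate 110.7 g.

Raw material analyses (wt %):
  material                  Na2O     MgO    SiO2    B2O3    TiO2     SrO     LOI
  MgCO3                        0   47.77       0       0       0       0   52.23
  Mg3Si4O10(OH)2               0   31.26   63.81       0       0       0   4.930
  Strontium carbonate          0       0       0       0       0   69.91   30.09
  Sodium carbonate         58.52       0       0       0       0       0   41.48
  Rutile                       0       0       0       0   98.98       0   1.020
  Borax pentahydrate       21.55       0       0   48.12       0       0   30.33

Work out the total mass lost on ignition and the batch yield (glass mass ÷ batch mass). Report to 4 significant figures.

LOI loss = 196.9 g; glass = 668.1 g; yield = 77.24%

Values along the way appear with 4-significant-digit rounding between the steps. All arithmetic carries full precision in all steps. Each reported result is rounded exactly once. All derived quantities (totals, six oxide percentages, the yield, glass mass, ignition loss) are rebuilt using the weight values for 668.1 g of glass in full float precision, exactly as shown in the question or the answer.
Per-material ignition loss:
  MgCO3: 200.5 × 0.5223 = 104.7 g
  Mg3Si4O10(OH)2: 392.8 × 0.04930 = 19.37 g
  Strontium carbonate: 45.53 × 0.3009 = 13.70 g
  Sodium carbonate: 60.25 × 0.4148 = 24.99 g
  Rutile: 55.24 × 0.01020 = 0.5634 g
  Borax pentahydrate: 110.7 × 0.3033 = 33.58 g
Total LOI = 196.9 g
Glass = batch − LOI = 865.0 − 196.9 = 668.1 g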